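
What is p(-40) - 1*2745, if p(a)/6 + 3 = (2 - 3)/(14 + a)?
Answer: -35916/13 ≈ -2762.8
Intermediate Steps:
p(a) = -18 - 6/(14 + a) (p(a) = -18 + 6*((2 - 3)/(14 + a)) = -18 + 6*(-1/(14 + a)) = -18 - 6/(14 + a))
p(-40) - 1*2745 = 6*(-43 - 3*(-40))/(14 - 40) - 1*2745 = 6*(-43 + 120)/(-26) - 2745 = 6*(-1/26)*77 - 2745 = -231/13 - 2745 = -35916/13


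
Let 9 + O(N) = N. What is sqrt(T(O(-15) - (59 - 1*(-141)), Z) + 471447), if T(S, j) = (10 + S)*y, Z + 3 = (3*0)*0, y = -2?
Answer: 25*sqrt(755) ≈ 686.93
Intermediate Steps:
O(N) = -9 + N
Z = -3 (Z = -3 + (3*0)*0 = -3 + 0*0 = -3 + 0 = -3)
T(S, j) = -20 - 2*S (T(S, j) = (10 + S)*(-2) = -20 - 2*S)
sqrt(T(O(-15) - (59 - 1*(-141)), Z) + 471447) = sqrt((-20 - 2*((-9 - 15) - (59 - 1*(-141)))) + 471447) = sqrt((-20 - 2*(-24 - (59 + 141))) + 471447) = sqrt((-20 - 2*(-24 - 1*200)) + 471447) = sqrt((-20 - 2*(-24 - 200)) + 471447) = sqrt((-20 - 2*(-224)) + 471447) = sqrt((-20 + 448) + 471447) = sqrt(428 + 471447) = sqrt(471875) = 25*sqrt(755)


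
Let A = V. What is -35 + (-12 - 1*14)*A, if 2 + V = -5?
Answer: 147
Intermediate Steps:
V = -7 (V = -2 - 5 = -7)
A = -7
-35 + (-12 - 1*14)*A = -35 + (-12 - 1*14)*(-7) = -35 + (-12 - 14)*(-7) = -35 - 26*(-7) = -35 + 182 = 147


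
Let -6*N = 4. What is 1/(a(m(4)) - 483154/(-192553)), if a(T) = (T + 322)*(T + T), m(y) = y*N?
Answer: -1732977/2947103998 ≈ -0.00058803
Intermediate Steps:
N = -2/3 (N = -1/6*4 = -2/3 ≈ -0.66667)
m(y) = -2*y/3 (m(y) = y*(-2/3) = -2*y/3)
a(T) = 2*T*(322 + T) (a(T) = (322 + T)*(2*T) = 2*T*(322 + T))
1/(a(m(4)) - 483154/(-192553)) = 1/(2*(-2/3*4)*(322 - 2/3*4) - 483154/(-192553)) = 1/(2*(-8/3)*(322 - 8/3) - 483154*(-1/192553)) = 1/(2*(-8/3)*(958/3) + 483154/192553) = 1/(-15328/9 + 483154/192553) = 1/(-2947103998/1732977) = -1732977/2947103998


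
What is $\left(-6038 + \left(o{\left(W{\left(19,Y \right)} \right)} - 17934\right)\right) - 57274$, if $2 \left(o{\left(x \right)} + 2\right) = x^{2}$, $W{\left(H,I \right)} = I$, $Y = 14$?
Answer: $-81150$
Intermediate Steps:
$o{\left(x \right)} = -2 + \frac{x^{2}}{2}$
$\left(-6038 + \left(o{\left(W{\left(19,Y \right)} \right)} - 17934\right)\right) - 57274 = \left(-6038 - \left(17936 - 98\right)\right) - 57274 = \left(-6038 + \left(\left(-2 + \frac{1}{2} \cdot 196\right) - 17934\right)\right) - 57274 = \left(-6038 + \left(\left(-2 + 98\right) - 17934\right)\right) - 57274 = \left(-6038 + \left(96 - 17934\right)\right) - 57274 = \left(-6038 - 17838\right) - 57274 = -23876 - 57274 = -81150$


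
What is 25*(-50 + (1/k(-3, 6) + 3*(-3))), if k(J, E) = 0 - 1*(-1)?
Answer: -1450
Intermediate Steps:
k(J, E) = 1 (k(J, E) = 0 + 1 = 1)
25*(-50 + (1/k(-3, 6) + 3*(-3))) = 25*(-50 + (1/1 + 3*(-3))) = 25*(-50 + (1 - 9)) = 25*(-50 - 8) = 25*(-58) = -1450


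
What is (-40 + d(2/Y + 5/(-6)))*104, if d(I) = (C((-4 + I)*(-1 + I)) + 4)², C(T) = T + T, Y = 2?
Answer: 572234/81 ≈ 7064.6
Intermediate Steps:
C(T) = 2*T
d(I) = (4 + 2*(-1 + I)*(-4 + I))² (d(I) = (2*((-4 + I)*(-1 + I)) + 4)² = (2*((-1 + I)*(-4 + I)) + 4)² = (2*(-1 + I)*(-4 + I) + 4)² = (4 + 2*(-1 + I)*(-4 + I))²)
(-40 + d(2/Y + 5/(-6)))*104 = (-40 + 4*(6 + (2/2 + 5/(-6))² - 5*(2/2 + 5/(-6)))²)*104 = (-40 + 4*(6 + (2*(½) + 5*(-⅙))² - 5*(2*(½) + 5*(-⅙)))²)*104 = (-40 + 4*(6 + (1 - ⅚)² - 5*(1 - ⅚))²)*104 = (-40 + 4*(6 + (⅙)² - 5*⅙)²)*104 = (-40 + 4*(6 + 1/36 - ⅚)²)*104 = (-40 + 4*(187/36)²)*104 = (-40 + 4*(34969/1296))*104 = (-40 + 34969/324)*104 = (22009/324)*104 = 572234/81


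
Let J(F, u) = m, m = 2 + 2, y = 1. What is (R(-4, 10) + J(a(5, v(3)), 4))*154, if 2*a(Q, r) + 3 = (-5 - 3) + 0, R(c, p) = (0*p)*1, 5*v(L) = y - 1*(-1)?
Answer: 616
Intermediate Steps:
v(L) = ⅖ (v(L) = (1 - 1*(-1))/5 = (1 + 1)/5 = (⅕)*2 = ⅖)
R(c, p) = 0 (R(c, p) = 0*1 = 0)
a(Q, r) = -11/2 (a(Q, r) = -3/2 + ((-5 - 3) + 0)/2 = -3/2 + (-8 + 0)/2 = -3/2 + (½)*(-8) = -3/2 - 4 = -11/2)
m = 4
J(F, u) = 4
(R(-4, 10) + J(a(5, v(3)), 4))*154 = (0 + 4)*154 = 4*154 = 616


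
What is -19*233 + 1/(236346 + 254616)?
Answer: -2173488773/490962 ≈ -4427.0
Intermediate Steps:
-19*233 + 1/(236346 + 254616) = -4427 + 1/490962 = -2173488773/490962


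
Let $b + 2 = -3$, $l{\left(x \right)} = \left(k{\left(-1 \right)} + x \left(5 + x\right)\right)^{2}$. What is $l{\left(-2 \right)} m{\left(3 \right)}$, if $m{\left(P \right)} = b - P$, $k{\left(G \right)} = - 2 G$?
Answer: $-128$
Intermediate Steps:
$l{\left(x \right)} = \left(2 + x \left(5 + x\right)\right)^{2}$ ($l{\left(x \right)} = \left(\left(-2\right) \left(-1\right) + x \left(5 + x\right)\right)^{2} = \left(2 + x \left(5 + x\right)\right)^{2}$)
$b = -5$ ($b = -2 - 3 = -5$)
$m{\left(P \right)} = -5 - P$
$l{\left(-2 \right)} m{\left(3 \right)} = \left(2 + \left(-2\right)^{2} + 5 \left(-2\right)\right)^{2} \left(-5 - 3\right) = \left(2 + 4 - 10\right)^{2} \left(-5 - 3\right) = \left(-4\right)^{2} \left(-8\right) = 16 \left(-8\right) = -128$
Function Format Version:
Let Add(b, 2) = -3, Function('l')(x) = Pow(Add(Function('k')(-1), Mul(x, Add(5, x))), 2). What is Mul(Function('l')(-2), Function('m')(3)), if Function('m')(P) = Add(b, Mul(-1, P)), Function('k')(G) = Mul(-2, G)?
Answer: -128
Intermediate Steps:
Function('l')(x) = Pow(Add(2, Mul(x, Add(5, x))), 2) (Function('l')(x) = Pow(Add(Mul(-2, -1), Mul(x, Add(5, x))), 2) = Pow(Add(2, Mul(x, Add(5, x))), 2))
b = -5 (b = Add(-2, -3) = -5)
Function('m')(P) = Add(-5, Mul(-1, P))
Mul(Function('l')(-2), Function('m')(3)) = Mul(Pow(Add(2, Pow(-2, 2), Mul(5, -2)), 2), Add(-5, Mul(-1, 3))) = Mul(Pow(Add(2, 4, -10), 2), Add(-5, -3)) = Mul(Pow(-4, 2), -8) = Mul(16, -8) = -128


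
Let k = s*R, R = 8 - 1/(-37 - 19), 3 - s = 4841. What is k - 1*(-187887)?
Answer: 4174705/28 ≈ 1.4910e+5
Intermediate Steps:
s = -4838 (s = 3 - 1*4841 = 3 - 4841 = -4838)
R = 449/56 (R = 8 - 1/(-56) = 8 - 1*(-1/56) = 8 + 1/56 = 449/56 ≈ 8.0179)
k = -1086131/28 (k = -4838*449/56 = -1086131/28 ≈ -38790.)
k - 1*(-187887) = -1086131/28 - 1*(-187887) = -1086131/28 + 187887 = 4174705/28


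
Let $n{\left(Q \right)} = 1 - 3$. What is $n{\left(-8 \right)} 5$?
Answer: $-10$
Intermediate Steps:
$n{\left(Q \right)} = -2$ ($n{\left(Q \right)} = 1 - 3 = -2$)
$n{\left(-8 \right)} 5 = \left(-2\right) 5 = -10$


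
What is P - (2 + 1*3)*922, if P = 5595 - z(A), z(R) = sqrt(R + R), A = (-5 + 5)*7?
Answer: 985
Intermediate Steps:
A = 0 (A = 0*7 = 0)
z(R) = sqrt(2)*sqrt(R) (z(R) = sqrt(2*R) = sqrt(2)*sqrt(R))
P = 5595 (P = 5595 - sqrt(2)*sqrt(0) = 5595 - sqrt(2)*0 = 5595 - 1*0 = 5595 + 0 = 5595)
P - (2 + 1*3)*922 = 5595 - (2 + 1*3)*922 = 5595 - (2 + 3)*922 = 5595 - 5*922 = 5595 - 1*4610 = 5595 - 4610 = 985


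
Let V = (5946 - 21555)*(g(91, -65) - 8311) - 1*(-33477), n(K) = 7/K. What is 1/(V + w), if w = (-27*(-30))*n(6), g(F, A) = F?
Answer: 1/128340402 ≈ 7.7918e-9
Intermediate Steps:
V = 128339457 (V = (5946 - 21555)*(91 - 8311) - 1*(-33477) = -15609*(-8220) + 33477 = 128305980 + 33477 = 128339457)
w = 945 (w = (-27*(-30))*(7/6) = 810*(7*(⅙)) = 810*(7/6) = 945)
1/(V + w) = 1/(128339457 + 945) = 1/128340402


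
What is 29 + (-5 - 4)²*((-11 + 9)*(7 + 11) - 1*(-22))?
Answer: -1105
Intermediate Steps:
29 + (-5 - 4)²*((-11 + 9)*(7 + 11) - 1*(-22)) = 29 + (-9)²*(-2*18 + 22) = 29 + 81*(-36 + 22) = 29 + 81*(-14) = 29 - 1134 = -1105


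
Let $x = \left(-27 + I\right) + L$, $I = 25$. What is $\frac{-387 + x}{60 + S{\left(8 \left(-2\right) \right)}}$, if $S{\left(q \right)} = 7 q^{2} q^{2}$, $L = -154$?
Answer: $- \frac{543}{458812} \approx -0.0011835$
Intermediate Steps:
$x = -156$ ($x = \left(-27 + 25\right) - 154 = -2 - 154 = -156$)
$S{\left(q \right)} = 7 q^{4}$
$\frac{-387 + x}{60 + S{\left(8 \left(-2\right) \right)}} = \frac{-387 - 156}{60 + 7 \left(8 \left(-2\right)\right)^{4}} = - \frac{543}{60 + 7 \left(-16\right)^{4}} = - \frac{543}{60 + 7 \cdot 65536} = - \frac{543}{60 + 458752} = - \frac{543}{458812}$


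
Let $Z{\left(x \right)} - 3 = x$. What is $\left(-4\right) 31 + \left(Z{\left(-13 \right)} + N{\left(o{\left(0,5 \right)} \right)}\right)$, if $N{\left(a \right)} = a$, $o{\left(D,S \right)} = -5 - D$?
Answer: $-139$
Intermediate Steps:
$Z{\left(x \right)} = 3 + x$
$\left(-4\right) 31 + \left(Z{\left(-13 \right)} + N{\left(o{\left(0,5 \right)} \right)}\right) = \left(-4\right) 31 + \left(\left(3 - 13\right) - 5\right) = -124 + \left(-10 + \left(-5 + 0\right)\right) = -124 - 15 = -139$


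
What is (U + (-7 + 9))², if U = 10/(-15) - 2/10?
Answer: 289/225 ≈ 1.2844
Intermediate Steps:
U = -13/15 (U = 10*(-1/15) - 2*⅒ = -⅔ - ⅕ = -13/15 ≈ -0.86667)
(U + (-7 + 9))² = (-13/15 + (-7 + 9))² = (-13/15 + 2)² = (17/15)² = 289/225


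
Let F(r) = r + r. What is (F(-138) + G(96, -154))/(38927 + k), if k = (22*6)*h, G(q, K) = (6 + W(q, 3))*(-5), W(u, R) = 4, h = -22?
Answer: -2/221 ≈ -0.0090498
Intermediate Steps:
G(q, K) = -50 (G(q, K) = (6 + 4)*(-5) = 10*(-5) = -50)
k = -2904 (k = (22*6)*(-22) = 132*(-22) = -2904)
F(r) = 2*r
(F(-138) + G(96, -154))/(38927 + k) = (2*(-138) - 50)/(38927 - 2904) = (-276 - 50)/36023 = -326*1/36023 = -2/221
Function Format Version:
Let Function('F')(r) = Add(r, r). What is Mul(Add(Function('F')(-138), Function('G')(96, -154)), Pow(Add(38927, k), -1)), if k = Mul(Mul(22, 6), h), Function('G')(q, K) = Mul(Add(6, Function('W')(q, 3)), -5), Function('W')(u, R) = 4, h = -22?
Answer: Rational(-2, 221) ≈ -0.0090498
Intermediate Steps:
Function('G')(q, K) = -50 (Function('G')(q, K) = Mul(Add(6, 4), -5) = Mul(10, -5) = -50)
k = -2904 (k = Mul(Mul(22, 6), -22) = Mul(132, -22) = -2904)
Function('F')(r) = Mul(2, r)
Mul(Add(Function('F')(-138), Function('G')(96, -154)), Pow(Add(38927, k), -1)) = Mul(Add(Mul(2, -138), -50), Pow(Add(38927, -2904), -1)) = Mul(Add(-276, -50), Pow(36023, -1)) = Mul(-326, Rational(1, 36023)) = Rational(-2, 221)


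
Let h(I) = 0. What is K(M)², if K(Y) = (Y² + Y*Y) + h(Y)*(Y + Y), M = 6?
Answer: 5184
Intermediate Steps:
K(Y) = 2*Y² (K(Y) = (Y² + Y*Y) + 0*(Y + Y) = (Y² + Y²) + 0*(2*Y) = 2*Y² + 0 = 2*Y²)
K(M)² = (2*6²)² = (2*36)² = 72² = 5184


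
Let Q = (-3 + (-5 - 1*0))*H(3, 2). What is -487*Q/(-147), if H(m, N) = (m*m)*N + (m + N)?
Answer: -89608/147 ≈ -609.58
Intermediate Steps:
H(m, N) = N + m + N*m**2 (H(m, N) = m**2*N + (N + m) = N*m**2 + (N + m) = N + m + N*m**2)
Q = -184 (Q = (-3 + (-5 - 1*0))*(2 + 3 + 2*3**2) = (-3 + (-5 + 0))*(2 + 3 + 2*9) = (-3 - 5)*(2 + 3 + 18) = -8*23 = -184)
-487*Q/(-147) = -(-89608)/(-147) = -(-89608)*(-1)/147 = -487*184/147 = -89608/147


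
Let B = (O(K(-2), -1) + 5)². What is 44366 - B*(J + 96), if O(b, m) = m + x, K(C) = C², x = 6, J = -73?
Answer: 42066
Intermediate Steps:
O(b, m) = 6 + m (O(b, m) = m + 6 = 6 + m)
B = 100 (B = ((6 - 1) + 5)² = (5 + 5)² = 10² = 100)
44366 - B*(J + 96) = 44366 - 100*(-73 + 96) = 44366 - 100*23 = 44366 - 1*2300 = 44366 - 2300 = 42066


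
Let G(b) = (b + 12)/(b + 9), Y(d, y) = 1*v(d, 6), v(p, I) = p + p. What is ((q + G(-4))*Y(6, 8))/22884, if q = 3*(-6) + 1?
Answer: -77/9535 ≈ -0.0080755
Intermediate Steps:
v(p, I) = 2*p
Y(d, y) = 2*d (Y(d, y) = 1*(2*d) = 2*d)
G(b) = (12 + b)/(9 + b)
q = -17 (q = -18 + 1 = -17)
((q + G(-4))*Y(6, 8))/22884 = ((-17 + (12 - 4)/(9 - 4))*(2*6))/22884 = ((-17 + 8/5)*12)*(1/22884) = -77/5*12*(1/22884) = -924/5*1/22884 = -77/9535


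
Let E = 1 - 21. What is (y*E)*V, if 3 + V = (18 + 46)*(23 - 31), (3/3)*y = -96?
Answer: -988800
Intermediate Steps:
y = -96
E = -20
V = -515 (V = -3 + (18 + 46)*(23 - 31) = -3 + 64*(-8) = -3 - 512 = -515)
(y*E)*V = -96*(-20)*(-515) = 1920*(-515) = -988800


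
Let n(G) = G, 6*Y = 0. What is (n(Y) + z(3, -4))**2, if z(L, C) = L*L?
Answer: 81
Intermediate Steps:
z(L, C) = L**2
Y = 0 (Y = (1/6)*0 = 0)
(n(Y) + z(3, -4))**2 = (0 + 3**2)**2 = (0 + 9)**2 = 9**2 = 81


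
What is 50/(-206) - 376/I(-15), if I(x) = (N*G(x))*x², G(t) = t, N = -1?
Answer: -123103/347625 ≈ -0.35413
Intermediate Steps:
I(x) = -x³ (I(x) = (-x)*x² = -x³)
50/(-206) - 376/I(-15) = 50/(-206) - 376/((-1*(-15)³)) = 50*(-1/206) - 376/((-1*(-3375))) = -25/103 - 376/3375 = -123103/347625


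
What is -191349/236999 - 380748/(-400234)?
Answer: 6826259793/47427528883 ≈ 0.14393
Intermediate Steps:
-191349/236999 - 380748/(-400234) = -191349*1/236999 - 380748*(-1/400234) = -191349/236999 + 190374/200117 = 6826259793/47427528883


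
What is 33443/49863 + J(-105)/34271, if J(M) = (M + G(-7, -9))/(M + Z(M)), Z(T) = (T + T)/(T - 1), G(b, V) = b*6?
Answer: 298011012953/444302266980 ≈ 0.67074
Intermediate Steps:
G(b, V) = 6*b
Z(T) = 2*T/(-1 + T) (Z(T) = (2*T)/(-1 + T) = 2*T/(-1 + T))
J(M) = (-42 + M)/(M + 2*M/(-1 + M)) (J(M) = (M + 6*(-7))/(M + 2*M/(-1 + M)) = (M - 42)/(M + 2*M/(-1 + M)) = (-42 + M)/(M + 2*M/(-1 + M)))
33443/49863 + J(-105)/34271 = 33443/49863 + ((-1 - 105)*(-42 - 105)/((-105)*(1 - 105)))/34271 = 33443*(1/49863) - 1/105*(-106)*(-147)/(-104)*(1/34271) = 33443/49863 - 1/105*(-1/104)*(-106)*(-147)*(1/34271) = 33443/49863 + (371/260)*(1/34271) = 33443/49863 + 371/8910460 = 298011012953/444302266980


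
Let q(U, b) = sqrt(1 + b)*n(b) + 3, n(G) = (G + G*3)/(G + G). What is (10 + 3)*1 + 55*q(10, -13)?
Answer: 178 + 220*I*sqrt(3) ≈ 178.0 + 381.05*I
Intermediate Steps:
n(G) = 2 (n(G) = (G + 3*G)/((2*G)) = (4*G)*(1/(2*G)) = 2)
q(U, b) = 3 + 2*sqrt(1 + b) (q(U, b) = sqrt(1 + b)*2 + 3 = 2*sqrt(1 + b) + 3 = 3 + 2*sqrt(1 + b))
(10 + 3)*1 + 55*q(10, -13) = (10 + 3)*1 + 55*(3 + 2*sqrt(1 - 13)) = 13*1 + 55*(3 + 2*sqrt(-12)) = 13 + 55*(3 + 2*(2*I*sqrt(3))) = 13 + 55*(3 + 4*I*sqrt(3)) = 13 + (165 + 220*I*sqrt(3)) = 178 + 220*I*sqrt(3)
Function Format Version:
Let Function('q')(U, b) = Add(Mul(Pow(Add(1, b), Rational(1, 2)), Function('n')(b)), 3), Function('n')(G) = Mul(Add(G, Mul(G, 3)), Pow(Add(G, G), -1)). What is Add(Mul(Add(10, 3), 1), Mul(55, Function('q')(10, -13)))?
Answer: Add(178, Mul(220, I, Pow(3, Rational(1, 2)))) ≈ Add(178.00, Mul(381.05, I))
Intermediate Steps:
Function('n')(G) = 2 (Function('n')(G) = Mul(Add(G, Mul(3, G)), Pow(Mul(2, G), -1)) = Mul(Mul(4, G), Mul(Rational(1, 2), Pow(G, -1))) = 2)
Function('q')(U, b) = Add(3, Mul(2, Pow(Add(1, b), Rational(1, 2)))) (Function('q')(U, b) = Add(Mul(Pow(Add(1, b), Rational(1, 2)), 2), 3) = Add(Mul(2, Pow(Add(1, b), Rational(1, 2))), 3) = Add(3, Mul(2, Pow(Add(1, b), Rational(1, 2)))))
Add(Mul(Add(10, 3), 1), Mul(55, Function('q')(10, -13))) = Add(Mul(Add(10, 3), 1), Mul(55, Add(3, Mul(2, Pow(Add(1, -13), Rational(1, 2)))))) = Add(Mul(13, 1), Mul(55, Add(3, Mul(2, Pow(-12, Rational(1, 2)))))) = Add(13, Mul(55, Add(3, Mul(2, Mul(2, I, Pow(3, Rational(1, 2))))))) = Add(13, Mul(55, Add(3, Mul(4, I, Pow(3, Rational(1, 2)))))) = Add(13, Add(165, Mul(220, I, Pow(3, Rational(1, 2))))) = Add(178, Mul(220, I, Pow(3, Rational(1, 2))))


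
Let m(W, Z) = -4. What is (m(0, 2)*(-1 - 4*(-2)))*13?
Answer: -364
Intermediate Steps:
(m(0, 2)*(-1 - 4*(-2)))*13 = -4*(-1 - 4*(-2))*13 = -4*(-1 + 8)*13 = -4*7*13 = -28*13 = -364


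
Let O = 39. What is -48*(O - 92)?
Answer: 2544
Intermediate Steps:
-48*(O - 92) = -48*(39 - 92) = -48*(-53) = 2544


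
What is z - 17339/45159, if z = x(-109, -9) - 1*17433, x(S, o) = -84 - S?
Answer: -786145211/45159 ≈ -17408.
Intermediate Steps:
z = -17408 (z = (-84 - 1*(-109)) - 1*17433 = (-84 + 109) - 17433 = 25 - 17433 = -17408)
z - 17339/45159 = -17408 - 17339/45159 = -786145211/45159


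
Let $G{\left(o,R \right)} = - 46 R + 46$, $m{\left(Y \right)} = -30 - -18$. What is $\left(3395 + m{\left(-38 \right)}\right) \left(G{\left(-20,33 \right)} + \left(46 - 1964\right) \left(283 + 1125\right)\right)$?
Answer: $-9140920128$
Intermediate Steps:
$m{\left(Y \right)} = -12$ ($m{\left(Y \right)} = -30 + 18 = -12$)
$G{\left(o,R \right)} = 46 - 46 R$
$\left(3395 + m{\left(-38 \right)}\right) \left(G{\left(-20,33 \right)} + \left(46 - 1964\right) \left(283 + 1125\right)\right) = \left(3395 - 12\right) \left(\left(46 - 1518\right) + \left(46 - 1964\right) \left(283 + 1125\right)\right) = 3383 \left(\left(46 - 1518\right) - 2700544\right) = 3383 \left(-1472 - 2700544\right) = 3383 \left(-2702016\right) = -9140920128$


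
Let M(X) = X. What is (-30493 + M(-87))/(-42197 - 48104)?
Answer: 30580/90301 ≈ 0.33864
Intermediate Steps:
(-30493 + M(-87))/(-42197 - 48104) = (-30493 - 87)/(-42197 - 48104) = -30580/(-90301) = -30580*(-1/90301) = 30580/90301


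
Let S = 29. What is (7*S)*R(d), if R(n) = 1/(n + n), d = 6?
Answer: 203/12 ≈ 16.917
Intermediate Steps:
R(n) = 1/(2*n)
(7*S)*R(d) = (7*29)*((1/2)/6) = 203*((1/2)*(1/6)) = 203*(1/12) = 203/12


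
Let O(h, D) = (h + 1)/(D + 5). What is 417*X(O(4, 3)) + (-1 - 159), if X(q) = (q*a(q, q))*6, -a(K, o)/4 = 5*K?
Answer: -157655/8 ≈ -19707.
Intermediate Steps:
a(K, o) = -20*K
O(h, D) = (1 + h)/(5 + D)
X(q) = -120*q² (X(q) = (q*(-20*q))*6 = -20*q²*6 = -120*q²)
417*X(O(4, 3)) + (-1 - 159) = 417*(-120*(1 + 4)²/(5 + 3)²) + (-1 - 159) = 417*(-120*(5/8)²) - 160 = 417*(-120*25/64) - 160 = 417*(-375/8) - 160 = -156375/8 - 160 = -157655/8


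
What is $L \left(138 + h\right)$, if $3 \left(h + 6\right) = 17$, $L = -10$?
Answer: $- \frac{4130}{3} \approx -1376.7$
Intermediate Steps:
$h = - \frac{1}{3}$ ($h = -6 + \frac{1}{3} \cdot 17 = -6 + \frac{17}{3} = - \frac{1}{3} \approx -0.33333$)
$L \left(138 + h\right) = - 10 \left(138 - \frac{1}{3}\right) = \left(-10\right) \frac{413}{3} = - \frac{4130}{3}$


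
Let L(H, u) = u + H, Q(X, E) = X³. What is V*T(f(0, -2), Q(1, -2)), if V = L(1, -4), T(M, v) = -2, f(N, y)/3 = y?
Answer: 6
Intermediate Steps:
f(N, y) = 3*y
L(H, u) = H + u
V = -3 (V = 1 - 4 = -3)
V*T(f(0, -2), Q(1, -2)) = -3*(-2) = 6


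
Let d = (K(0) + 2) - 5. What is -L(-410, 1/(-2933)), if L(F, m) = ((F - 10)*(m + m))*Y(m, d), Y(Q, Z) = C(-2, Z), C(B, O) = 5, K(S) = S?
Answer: -600/419 ≈ -1.4320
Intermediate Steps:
d = -3 (d = (0 + 2) - 5 = 2 - 5 = -3)
Y(Q, Z) = 5
L(F, m) = 10*m*(-10 + F) (L(F, m) = ((F - 10)*(m + m))*5 = ((-10 + F)*(2*m))*5 = (2*m*(-10 + F))*5 = 10*m*(-10 + F))
-L(-410, 1/(-2933)) = -10*(-10 - 410)/(-2933) = -10*(-1)*(-420)/2933 = -1*600/419 = -600/419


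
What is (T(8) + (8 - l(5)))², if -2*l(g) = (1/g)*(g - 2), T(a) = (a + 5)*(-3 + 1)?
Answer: 31329/100 ≈ 313.29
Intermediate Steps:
T(a) = -10 - 2*a (T(a) = (5 + a)*(-2) = -10 - 2*a)
l(g) = -(-2 + g)/(2*g) (l(g) = -1/g*(g - 2)/2 = -(-2 + g)/(2*g))
(T(8) + (8 - l(5)))² = ((-10 - 2*8) + (8 - (2 - 1*5)/(2*5)))² = ((-10 - 16) + (8 - (2 - 5)/(2*5)))² = (-26 + (8 - (-3)/(2*5)))² = (-26 + (8 - 1*(-3/10)))² = (-26 + (8 + 3/10))² = (-26 + 83/10)² = (-177/10)² = 31329/100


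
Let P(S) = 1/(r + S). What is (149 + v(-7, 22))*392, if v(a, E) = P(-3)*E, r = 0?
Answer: 166600/3 ≈ 55533.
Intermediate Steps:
P(S) = 1/S (P(S) = 1/(0 + S) = 1/S)
v(a, E) = -E/3 (v(a, E) = E/(-3) = -E/3)
(149 + v(-7, 22))*392 = (149 - ⅓*22)*392 = (149 - 22/3)*392 = (425/3)*392 = 166600/3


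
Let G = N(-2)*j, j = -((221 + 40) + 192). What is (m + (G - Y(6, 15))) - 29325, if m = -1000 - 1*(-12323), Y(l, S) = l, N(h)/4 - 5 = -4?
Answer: -19820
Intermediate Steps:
N(h) = 4 (N(h) = 20 + 4*(-4) = 20 - 16 = 4)
j = -453 (j = -(261 + 192) = -1*453 = -453)
G = -1812 (G = 4*(-453) = -1812)
m = 11323 (m = -1000 + 12323 = 11323)
(m + (G - Y(6, 15))) - 29325 = (11323 + (-1812 - 1*6)) - 29325 = (11323 + (-1812 - 6)) - 29325 = (11323 - 1818) - 29325 = 9505 - 29325 = -19820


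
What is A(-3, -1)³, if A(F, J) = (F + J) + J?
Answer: -125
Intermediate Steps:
A(F, J) = F + 2*J
A(-3, -1)³ = (-3 + 2*(-1))³ = (-3 - 2)³ = (-5)³ = -125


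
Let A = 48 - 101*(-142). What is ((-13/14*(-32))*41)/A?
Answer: 4264/50365 ≈ 0.084662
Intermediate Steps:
A = 14390 (A = 48 + 14342 = 14390)
((-13/14*(-32))*41)/A = ((-13/14*(-32))*41)/14390 = ((-13*1/14*(-32))*41)*(1/14390) = (-13/14*(-32)*41)*(1/14390) = ((208/7)*41)*(1/14390) = (8528/7)*(1/14390) = 4264/50365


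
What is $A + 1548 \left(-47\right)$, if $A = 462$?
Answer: $-72294$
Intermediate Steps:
$A + 1548 \left(-47\right) = 462 + 1548 \left(-47\right) = 462 - 72756 = -72294$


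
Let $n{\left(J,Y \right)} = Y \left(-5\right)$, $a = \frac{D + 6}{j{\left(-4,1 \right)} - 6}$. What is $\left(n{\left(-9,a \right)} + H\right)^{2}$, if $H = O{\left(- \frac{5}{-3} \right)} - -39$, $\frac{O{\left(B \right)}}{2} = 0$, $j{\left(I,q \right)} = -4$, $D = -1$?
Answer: $\frac{6889}{4} \approx 1722.3$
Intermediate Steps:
$O{\left(B \right)} = 0$ ($O{\left(B \right)} = 2 \cdot 0 = 0$)
$a = - \frac{1}{2}$ ($a = \frac{-1 + 6}{-4 - 6} = \frac{5}{-10} = 5 \left(- \frac{1}{10}\right) = - \frac{1}{2} \approx -0.5$)
$n{\left(J,Y \right)} = - 5 Y$
$H = 39$ ($H = 0 - -39 = 0 + 39 = 39$)
$\left(n{\left(-9,a \right)} + H\right)^{2} = \left(\left(-5\right) \left(- \frac{1}{2}\right) + 39\right)^{2} = \left(\frac{5}{2} + 39\right)^{2} = \left(\frac{83}{2}\right)^{2} = \frac{6889}{4}$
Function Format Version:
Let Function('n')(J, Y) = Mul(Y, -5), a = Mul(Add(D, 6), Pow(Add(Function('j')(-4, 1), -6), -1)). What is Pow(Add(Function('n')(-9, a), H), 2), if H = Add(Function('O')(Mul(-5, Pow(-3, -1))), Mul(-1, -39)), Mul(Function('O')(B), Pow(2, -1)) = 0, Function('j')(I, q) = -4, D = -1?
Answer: Rational(6889, 4) ≈ 1722.3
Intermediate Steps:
Function('O')(B) = 0 (Function('O')(B) = Mul(2, 0) = 0)
a = Rational(-1, 2) (a = Mul(Add(-1, 6), Pow(Add(-4, -6), -1)) = Mul(5, Pow(-10, -1)) = Mul(5, Rational(-1, 10)) = Rational(-1, 2) ≈ -0.50000)
Function('n')(J, Y) = Mul(-5, Y)
H = 39 (H = Add(0, Mul(-1, -39)) = Add(0, 39) = 39)
Pow(Add(Function('n')(-9, a), H), 2) = Pow(Add(Mul(-5, Rational(-1, 2)), 39), 2) = Pow(Add(Rational(5, 2), 39), 2) = Pow(Rational(83, 2), 2) = Rational(6889, 4)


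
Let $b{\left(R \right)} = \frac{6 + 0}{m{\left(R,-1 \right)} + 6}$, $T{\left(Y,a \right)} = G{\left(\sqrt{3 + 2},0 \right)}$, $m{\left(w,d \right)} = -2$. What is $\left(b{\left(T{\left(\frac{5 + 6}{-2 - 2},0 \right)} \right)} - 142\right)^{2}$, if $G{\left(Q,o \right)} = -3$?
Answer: $\frac{78961}{4} \approx 19740.0$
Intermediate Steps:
$T{\left(Y,a \right)} = -3$
$b{\left(R \right)} = \frac{3}{2}$ ($b{\left(R \right)} = \frac{6 + 0}{-2 + 6} = \frac{6}{4} = 6 \cdot \frac{1}{4} = \frac{3}{2}$)
$\left(b{\left(T{\left(\frac{5 + 6}{-2 - 2},0 \right)} \right)} - 142\right)^{2} = \left(\frac{3}{2} - 142\right)^{2} = \left(- \frac{281}{2}\right)^{2} = \frac{78961}{4}$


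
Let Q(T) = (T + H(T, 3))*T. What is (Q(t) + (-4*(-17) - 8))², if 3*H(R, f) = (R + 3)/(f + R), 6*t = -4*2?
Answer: 33856/9 ≈ 3761.8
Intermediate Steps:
t = -4/3 (t = (-4*2)/6 = (⅙)*(-8) = -4/3 ≈ -1.3333)
H(R, f) = (3 + R)/(3*(R + f)) (H(R, f) = ((R + 3)/(f + R))/3 = ((3 + R)/(R + f))/3 = (3 + R)/(3*(R + f)))
Q(T) = T*(T + (1 + T/3)/(3 + T)) (Q(T) = (T + (1 + T/3)/(T + 3))*T = (T + (1 + T/3)/(3 + T))*T = T*(T + (1 + T/3)/(3 + T)))
(Q(t) + (-4*(-17) - 8))² = (-4*(⅓ - 4/3)/3 + (-4*(-17) - 8))² = (-4/3*(-1) + (68 - 8))² = (4/3 + 60)² = (184/3)² = 33856/9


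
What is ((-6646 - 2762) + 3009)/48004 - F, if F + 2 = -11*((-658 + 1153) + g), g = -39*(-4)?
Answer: 343846253/48004 ≈ 7162.9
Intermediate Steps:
g = 156
F = -7163 (F = -2 - 11*((-658 + 1153) + 156) = -2 - 11*(495 + 156) = -2 - 11*651 = -2 - 7161 = -7163)
((-6646 - 2762) + 3009)/48004 - F = ((-6646 - 2762) + 3009)/48004 - 1*(-7163) = (-9408 + 3009)*(1/48004) + 7163 = -6399*1/48004 + 7163 = -6399/48004 + 7163 = 343846253/48004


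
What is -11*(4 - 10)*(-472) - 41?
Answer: -31193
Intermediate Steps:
-11*(4 - 10)*(-472) - 41 = -11*(-6)*(-472) - 41 = 66*(-472) - 41 = -31152 - 41 = -31193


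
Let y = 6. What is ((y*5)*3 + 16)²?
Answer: 11236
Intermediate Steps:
((y*5)*3 + 16)² = ((6*5)*3 + 16)² = (30*3 + 16)² = (90 + 16)² = 106² = 11236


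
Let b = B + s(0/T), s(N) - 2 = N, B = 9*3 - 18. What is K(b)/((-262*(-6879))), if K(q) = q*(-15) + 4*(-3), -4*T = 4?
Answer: -59/600766 ≈ -9.8208e-5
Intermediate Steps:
T = -1 (T = -¼*4 = -1)
B = 9 (B = 27 - 18 = 9)
s(N) = 2 + N
b = 11 (b = 9 + (2 + 0/(-1)) = 9 + (2 + 0*(-1)) = 9 + (2 + 0) = 9 + 2 = 11)
K(q) = -12 - 15*q (K(q) = -15*q - 12 = -12 - 15*q)
K(b)/((-262*(-6879))) = (-12 - 15*11)/((-262*(-6879))) = (-12 - 165)/1802298 = -177*1/1802298 = -59/600766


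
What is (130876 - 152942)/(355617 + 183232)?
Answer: -1298/31697 ≈ -0.040950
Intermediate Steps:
(130876 - 152942)/(355617 + 183232) = -22066/538849 = -22066*1/538849 = -1298/31697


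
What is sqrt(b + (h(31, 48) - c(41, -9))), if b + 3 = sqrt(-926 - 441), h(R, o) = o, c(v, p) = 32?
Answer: sqrt(13 + I*sqrt(1367)) ≈ 5.1084 + 3.6188*I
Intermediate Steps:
b = -3 + I*sqrt(1367) (b = -3 + sqrt(-926 - 441) = -3 + sqrt(-1367) = -3 + I*sqrt(1367) ≈ -3.0 + 36.973*I)
sqrt(b + (h(31, 48) - c(41, -9))) = sqrt((-3 + I*sqrt(1367)) + (48 - 1*32)) = sqrt((-3 + I*sqrt(1367)) + (48 - 32)) = sqrt((-3 + I*sqrt(1367)) + 16) = sqrt(13 + I*sqrt(1367))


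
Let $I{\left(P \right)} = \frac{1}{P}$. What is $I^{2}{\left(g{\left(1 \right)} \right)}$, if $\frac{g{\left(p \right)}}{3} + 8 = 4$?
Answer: $\frac{1}{144} \approx 0.0069444$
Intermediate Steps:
$g{\left(p \right)} = -12$ ($g{\left(p \right)} = -24 + 3 \cdot 4 = -24 + 12 = -12$)
$I^{2}{\left(g{\left(1 \right)} \right)} = \left(\frac{1}{-12}\right)^{2} = \left(- \frac{1}{12}\right)^{2} = \frac{1}{144}$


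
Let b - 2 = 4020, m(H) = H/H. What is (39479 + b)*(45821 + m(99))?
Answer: 1993302822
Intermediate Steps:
m(H) = 1
b = 4022 (b = 2 + 4020 = 4022)
(39479 + b)*(45821 + m(99)) = (39479 + 4022)*(45821 + 1) = 43501*45822 = 1993302822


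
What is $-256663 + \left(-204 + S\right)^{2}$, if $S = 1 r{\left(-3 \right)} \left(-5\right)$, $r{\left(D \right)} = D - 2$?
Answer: $-224622$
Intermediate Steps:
$r{\left(D \right)} = -2 + D$ ($r{\left(D \right)} = D - 2 = -2 + D$)
$S = 25$ ($S = 1 \left(-2 - 3\right) \left(-5\right) = 1 \left(-5\right) \left(-5\right) = \left(-5\right) \left(-5\right) = 25$)
$-256663 + \left(-204 + S\right)^{2} = -256663 + \left(-204 + 25\right)^{2} = -256663 + \left(-179\right)^{2} = -256663 + 32041 = -224622$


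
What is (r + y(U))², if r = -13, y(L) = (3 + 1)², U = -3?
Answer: 9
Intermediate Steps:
y(L) = 16 (y(L) = 4² = 16)
(r + y(U))² = (-13 + 16)² = 3² = 9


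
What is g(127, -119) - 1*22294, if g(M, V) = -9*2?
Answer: -22312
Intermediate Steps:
g(M, V) = -18
g(127, -119) - 1*22294 = -18 - 1*22294 = -18 - 22294 = -22312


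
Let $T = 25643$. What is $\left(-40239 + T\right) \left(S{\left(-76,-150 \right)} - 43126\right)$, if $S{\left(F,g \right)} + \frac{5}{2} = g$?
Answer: $631692986$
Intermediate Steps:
$S{\left(F,g \right)} = - \frac{5}{2} + g$
$\left(-40239 + T\right) \left(S{\left(-76,-150 \right)} - 43126\right) = \left(-40239 + 25643\right) \left(\left(- \frac{5}{2} - 150\right) - 43126\right) = - 14596 \left(- \frac{305}{2} - 43126\right) = \left(-14596\right) \left(- \frac{86557}{2}\right) = 631692986$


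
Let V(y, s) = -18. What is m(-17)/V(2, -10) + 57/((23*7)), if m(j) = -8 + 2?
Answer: 332/483 ≈ 0.68737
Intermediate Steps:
m(j) = -6
m(-17)/V(2, -10) + 57/((23*7)) = -6/(-18) + 57/((23*7)) = -6*(-1/18) + 57/161 = ⅓ + 57*(1/161) = ⅓ + 57/161 = 332/483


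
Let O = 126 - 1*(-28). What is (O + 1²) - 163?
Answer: -8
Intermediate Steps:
O = 154 (O = 126 + 28 = 154)
(O + 1²) - 163 = (154 + 1²) - 163 = (154 + 1) - 163 = 155 - 163 = -8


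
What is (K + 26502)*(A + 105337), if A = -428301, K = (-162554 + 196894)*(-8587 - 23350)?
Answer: 354191414351192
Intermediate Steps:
K = -1096716580 (K = 34340*(-31937) = -1096716580)
(K + 26502)*(A + 105337) = (-1096716580 + 26502)*(-428301 + 105337) = -1096690078*(-322964) = 354191414351192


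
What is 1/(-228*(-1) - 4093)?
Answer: -1/3865 ≈ -0.00025873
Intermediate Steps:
1/(-228*(-1) - 4093) = 1/(228 - 4093) = 1/(-3865) = -1/3865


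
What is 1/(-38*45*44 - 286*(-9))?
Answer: -1/72666 ≈ -1.3762e-5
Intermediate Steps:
1/(-38*45*44 - 286*(-9)) = 1/(-1710*44 + 2574) = 1/(-75240 + 2574) = 1/(-72666) = -1/72666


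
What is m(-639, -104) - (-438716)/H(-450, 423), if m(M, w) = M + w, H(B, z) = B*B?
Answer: -37504696/50625 ≈ -740.83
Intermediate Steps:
H(B, z) = B²
m(-639, -104) - (-438716)/H(-450, 423) = (-639 - 104) - (-438716)/((-450)²) = -743 - (-438716)/202500 = -743 - 1*(-109679/50625) = -743 + 109679/50625 = -37504696/50625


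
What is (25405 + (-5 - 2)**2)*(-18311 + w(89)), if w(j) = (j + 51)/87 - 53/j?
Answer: -40547428064/87 ≈ -4.6606e+8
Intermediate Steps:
w(j) = 17/29 - 53/j + j/87 (w(j) = (51 + j)*(1/87) - 53/j = (17/29 + j/87) - 53/j = 17/29 - 53/j + j/87)
(25405 + (-5 - 2)**2)*(-18311 + w(89)) = (25405 + (-5 - 2)**2)*(-18311 + (1/87)*(-4611 + 89*(51 + 89))/89) = (25405 + (-7)**2)*(-18311 + (1/87)*(1/89)*(-4611 + 89*140)) = (25405 + 49)*(-18311 + (1/87)*(1/89)*(-4611 + 12460)) = 25454*(-18311 + (1/87)*(1/89)*7849) = 25454*(-18311 + 7849/7743) = 25454*(-141774224/7743) = -40547428064/87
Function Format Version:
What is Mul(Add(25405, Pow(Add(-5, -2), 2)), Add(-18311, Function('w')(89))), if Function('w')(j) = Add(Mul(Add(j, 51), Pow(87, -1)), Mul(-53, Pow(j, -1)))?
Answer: Rational(-40547428064, 87) ≈ -4.6606e+8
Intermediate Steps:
Function('w')(j) = Add(Rational(17, 29), Mul(-53, Pow(j, -1)), Mul(Rational(1, 87), j)) (Function('w')(j) = Add(Mul(Add(51, j), Rational(1, 87)), Mul(-53, Pow(j, -1))) = Add(Add(Rational(17, 29), Mul(Rational(1, 87), j)), Mul(-53, Pow(j, -1))) = Add(Rational(17, 29), Mul(-53, Pow(j, -1)), Mul(Rational(1, 87), j)))
Mul(Add(25405, Pow(Add(-5, -2), 2)), Add(-18311, Function('w')(89))) = Mul(Add(25405, Pow(Add(-5, -2), 2)), Add(-18311, Mul(Rational(1, 87), Pow(89, -1), Add(-4611, Mul(89, Add(51, 89)))))) = Mul(Add(25405, Pow(-7, 2)), Add(-18311, Mul(Rational(1, 87), Rational(1, 89), Add(-4611, Mul(89, 140))))) = Mul(Add(25405, 49), Add(-18311, Mul(Rational(1, 87), Rational(1, 89), Add(-4611, 12460)))) = Mul(25454, Add(-18311, Mul(Rational(1, 87), Rational(1, 89), 7849))) = Mul(25454, Add(-18311, Rational(7849, 7743))) = Mul(25454, Rational(-141774224, 7743)) = Rational(-40547428064, 87)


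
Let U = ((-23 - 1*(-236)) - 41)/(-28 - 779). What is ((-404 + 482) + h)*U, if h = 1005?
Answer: -62092/269 ≈ -230.83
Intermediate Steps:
U = -172/807 (U = ((-23 + 236) - 41)/(-807) = (213 - 41)*(-1/807) = 172*(-1/807) = -172/807 ≈ -0.21314)
((-404 + 482) + h)*U = ((-404 + 482) + 1005)*(-172/807) = (78 + 1005)*(-172/807) = 1083*(-172/807) = -62092/269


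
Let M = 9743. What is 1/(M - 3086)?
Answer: 1/6657 ≈ 0.00015022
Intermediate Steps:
1/(M - 3086) = 1/(9743 - 3086) = 1/6657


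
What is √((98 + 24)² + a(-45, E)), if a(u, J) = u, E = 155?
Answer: √14839 ≈ 121.82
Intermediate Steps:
√((98 + 24)² + a(-45, E)) = √((98 + 24)² - 45) = √(122² - 45) = √(14884 - 45) = √14839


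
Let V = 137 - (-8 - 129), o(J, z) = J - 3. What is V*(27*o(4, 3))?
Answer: 7398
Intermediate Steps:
o(J, z) = -3 + J
V = 274 (V = 137 - 1*(-137) = 137 + 137 = 274)
V*(27*o(4, 3)) = 274*(27*(-3 + 4)) = 274*(27*1) = 274*27 = 7398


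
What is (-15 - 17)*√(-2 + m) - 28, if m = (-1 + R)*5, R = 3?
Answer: -28 - 64*√2 ≈ -118.51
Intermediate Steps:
m = 10 (m = (-1 + 3)*5 = 2*5 = 10)
(-15 - 17)*√(-2 + m) - 28 = (-15 - 17)*√(-2 + 10) - 28 = -64*√2 - 28 = -28 - 64*√2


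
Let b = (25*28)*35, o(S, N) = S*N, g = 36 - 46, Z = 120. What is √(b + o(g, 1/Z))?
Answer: √881997/6 ≈ 156.52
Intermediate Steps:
g = -10
o(S, N) = N*S
b = 24500 (b = 700*35 = 24500)
√(b + o(g, 1/Z)) = √(24500 - 10/120) = √(24500 + (1/120)*(-10)) = √(24500 - 1/12) = √(293999/12) = √881997/6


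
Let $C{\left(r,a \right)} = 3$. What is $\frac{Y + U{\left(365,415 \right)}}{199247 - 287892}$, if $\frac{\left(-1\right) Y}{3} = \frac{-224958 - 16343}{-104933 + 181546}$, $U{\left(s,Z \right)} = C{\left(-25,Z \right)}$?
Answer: $- \frac{953742}{6791359385} \approx -0.00014043$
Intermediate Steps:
$U{\left(s,Z \right)} = 3$
$Y = \frac{723903}{76613}$ ($Y = - 3 \frac{-224958 - 16343}{-104933 + 181546} = - 3 \left(- \frac{241301}{76613}\right) = - 3 \left(\left(-241301\right) \frac{1}{76613}\right) = \left(-3\right) \left(- \frac{241301}{76613}\right) = \frac{723903}{76613} \approx 9.4488$)
$\frac{Y + U{\left(365,415 \right)}}{199247 - 287892} = \frac{\frac{723903}{76613} + 3}{199247 - 287892} = \frac{953742}{76613 \left(-88645\right)} = \frac{953742}{76613} \left(- \frac{1}{88645}\right) = - \frac{953742}{6791359385}$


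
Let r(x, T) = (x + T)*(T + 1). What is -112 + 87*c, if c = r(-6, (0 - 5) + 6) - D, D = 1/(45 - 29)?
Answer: -15799/16 ≈ -987.44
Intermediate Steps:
r(x, T) = (1 + T)*(T + x) (r(x, T) = (T + x)*(1 + T) = (1 + T)*(T + x))
D = 1/16 ≈ 0.062500
c = -161/16 (c = (((0 - 5) + 6) - 6 + ((0 - 5) + 6)² + ((0 - 5) + 6)*(-6)) - 1*1/16 = ((-5 + 6) - 6 + (-5 + 6)² + (-5 + 6)*(-6)) - 1/16 = (1 - 6 + 1² + 1*(-6)) - 1/16 = (1 - 6 + 1 - 6) - 1/16 = -10 - 1/16 = -161/16 ≈ -10.063)
-112 + 87*c = -112 + 87*(-161/16) = -112 - 14007/16 = -15799/16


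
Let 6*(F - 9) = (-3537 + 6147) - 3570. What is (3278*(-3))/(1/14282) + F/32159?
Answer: -4516705437043/32159 ≈ -1.4045e+8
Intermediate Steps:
F = -151 (F = 9 + ((-3537 + 6147) - 3570)/6 = 9 + (2610 - 3570)/6 = 9 + (⅙)*(-960) = 9 - 160 = -151)
(3278*(-3))/(1/14282) + F/32159 = (3278*(-3))/(1/14282) - 151/32159 = -9834/1/14282 - 151*1/32159 = -9834*14282 - 151/32159 = -140449188 - 151/32159 = -4516705437043/32159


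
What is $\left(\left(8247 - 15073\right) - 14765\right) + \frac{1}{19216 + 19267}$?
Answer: $- \frac{830886452}{38483} \approx -21591.0$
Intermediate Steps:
$\left(\left(8247 - 15073\right) - 14765\right) + \frac{1}{19216 + 19267} = \left(-6826 - 14765\right) + \frac{1}{38483} = -21591 + \frac{1}{38483} = - \frac{830886452}{38483}$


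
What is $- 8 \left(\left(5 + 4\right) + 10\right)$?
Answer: $-152$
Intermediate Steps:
$- 8 \left(\left(5 + 4\right) + 10\right) = - 8 \left(9 + 10\right) = \left(-8\right) 19 = -152$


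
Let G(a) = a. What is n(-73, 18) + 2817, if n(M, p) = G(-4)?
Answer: 2813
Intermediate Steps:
n(M, p) = -4
n(-73, 18) + 2817 = -4 + 2817 = 2813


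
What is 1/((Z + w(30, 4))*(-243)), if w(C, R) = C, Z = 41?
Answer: -1/17253 ≈ -5.7961e-5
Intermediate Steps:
1/((Z + w(30, 4))*(-243)) = 1/((41 + 30)*(-243)) = 1/(71*(-243)) = 1/(-17253) = -1/17253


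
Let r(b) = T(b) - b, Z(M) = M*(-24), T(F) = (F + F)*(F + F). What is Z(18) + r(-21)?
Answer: 1353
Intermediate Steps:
T(F) = 4*F**2 (T(F) = (2*F)*(2*F) = 4*F**2)
Z(M) = -24*M
r(b) = -b + 4*b**2 (r(b) = 4*b**2 - b = -b + 4*b**2)
Z(18) + r(-21) = -24*18 - 21*(-1 + 4*(-21)) = -432 - 21*(-1 - 84) = -432 - 21*(-85) = -432 + 1785 = 1353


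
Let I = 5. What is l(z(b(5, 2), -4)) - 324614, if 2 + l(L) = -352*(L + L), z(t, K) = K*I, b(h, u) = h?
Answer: -310536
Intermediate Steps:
z(t, K) = 5*K (z(t, K) = K*5 = 5*K)
l(L) = -2 - 704*L (l(L) = -2 - 352*(L + L) = -2 - 704*L)
l(z(b(5, 2), -4)) - 324614 = (-2 - 3520*(-4)) - 324614 = (-2 - 704*(-20)) - 324614 = (-2 + 14080) - 324614 = 14078 - 324614 = -310536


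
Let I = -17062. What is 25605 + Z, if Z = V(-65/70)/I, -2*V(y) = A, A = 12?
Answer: 218436258/8531 ≈ 25605.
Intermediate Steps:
V(y) = -6 (V(y) = -½*12 = -6)
Z = 3/8531 (Z = -6/(-17062) = -6*(-1/17062) = 3/8531 ≈ 0.00035166)
25605 + Z = 25605 + 3/8531 = 218436258/8531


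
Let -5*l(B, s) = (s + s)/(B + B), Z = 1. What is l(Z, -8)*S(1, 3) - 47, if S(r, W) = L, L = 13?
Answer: -131/5 ≈ -26.200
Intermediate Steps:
S(r, W) = 13
l(B, s) = -s/(5*B) (l(B, s) = -(s + s)/(5*(B + B)) = -2*s/(5*(2*B)) = -2*s*1/(2*B)/5 = -s/(5*B))
l(Z, -8)*S(1, 3) - 47 = -1/5*(-8)/1*13 - 47 = -1/5*(-8)*1*13 - 47 = (8/5)*13 - 47 = 104/5 - 47 = -131/5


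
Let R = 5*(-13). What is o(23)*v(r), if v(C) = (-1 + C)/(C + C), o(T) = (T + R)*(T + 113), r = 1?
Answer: 0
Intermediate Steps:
R = -65
o(T) = (-65 + T)*(113 + T) (o(T) = (T - 65)*(T + 113) = (-65 + T)*(113 + T))
v(C) = (-1 + C)/(2*C) (v(C) = (-1 + C)/((2*C)) = (-1 + C)*(1/(2*C)) = (-1 + C)/(2*C))
o(23)*v(r) = (-7345 + 23**2 + 48*23)*((1/2)*(-1 + 1)/1) = (-7345 + 529 + 1104)*((1/2)*1*0) = -5712*0 = 0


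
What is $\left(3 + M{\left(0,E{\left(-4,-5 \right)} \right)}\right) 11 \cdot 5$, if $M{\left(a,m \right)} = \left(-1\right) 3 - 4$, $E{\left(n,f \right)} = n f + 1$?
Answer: $-220$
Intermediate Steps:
$E{\left(n,f \right)} = 1 + f n$ ($E{\left(n,f \right)} = f n + 1 = 1 + f n$)
$M{\left(a,m \right)} = -7$ ($M{\left(a,m \right)} = -3 - 4 = -7$)
$\left(3 + M{\left(0,E{\left(-4,-5 \right)} \right)}\right) 11 \cdot 5 = \left(3 - 7\right) 11 \cdot 5 = \left(-4\right) 55 = -220$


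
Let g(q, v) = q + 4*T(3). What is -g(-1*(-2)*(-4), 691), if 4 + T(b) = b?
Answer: 12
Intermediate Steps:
T(b) = -4 + b
g(q, v) = -4 + q (g(q, v) = q + 4*(-4 + 3) = q + 4*(-1) = q - 4 = -4 + q)
-g(-1*(-2)*(-4), 691) = -(-4 - 1*(-2)*(-4)) = -(-4 + 2*(-4)) = -(-4 - 8) = -1*(-12) = 12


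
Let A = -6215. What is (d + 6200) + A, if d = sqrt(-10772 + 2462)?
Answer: -15 + I*sqrt(8310) ≈ -15.0 + 91.159*I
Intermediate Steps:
d = I*sqrt(8310) (d = sqrt(-8310) = I*sqrt(8310) ≈ 91.159*I)
(d + 6200) + A = (I*sqrt(8310) + 6200) - 6215 = (6200 + I*sqrt(8310)) - 6215 = -15 + I*sqrt(8310)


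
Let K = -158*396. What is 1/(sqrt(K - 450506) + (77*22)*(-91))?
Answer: -77077/11881984395 - I*sqrt(513074)/23763968790 ≈ -6.4869e-6 - 3.0142e-8*I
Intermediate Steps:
K = -62568
1/(sqrt(K - 450506) + (77*22)*(-91)) = 1/(sqrt(-62568 - 450506) + (77*22)*(-91)) = 1/(sqrt(-513074) + 1694*(-91)) = 1/(I*sqrt(513074) - 154154) = 1/(-154154 + I*sqrt(513074))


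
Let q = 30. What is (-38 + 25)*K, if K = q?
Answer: -390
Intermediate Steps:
K = 30
(-38 + 25)*K = (-38 + 25)*30 = -13*30 = -390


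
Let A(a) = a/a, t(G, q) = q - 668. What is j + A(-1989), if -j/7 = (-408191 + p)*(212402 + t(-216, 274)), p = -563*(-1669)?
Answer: -788710465535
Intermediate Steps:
t(G, q) = -668 + q
p = 939647
A(a) = 1
j = -788710465536 (j = -7*(-408191 + 939647)*(212402 + (-668 + 274)) = -3720192*(212402 - 394) = -3720192*212008 = -7*112672923648 = -788710465536)
j + A(-1989) = -788710465536 + 1 = -788710465535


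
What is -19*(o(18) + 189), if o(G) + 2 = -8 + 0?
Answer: -3401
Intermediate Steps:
o(G) = -10 (o(G) = -2 + (-8 + 0) = -2 - 8 = -10)
-19*(o(18) + 189) = -19*(-10 + 189) = -19*179 = -3401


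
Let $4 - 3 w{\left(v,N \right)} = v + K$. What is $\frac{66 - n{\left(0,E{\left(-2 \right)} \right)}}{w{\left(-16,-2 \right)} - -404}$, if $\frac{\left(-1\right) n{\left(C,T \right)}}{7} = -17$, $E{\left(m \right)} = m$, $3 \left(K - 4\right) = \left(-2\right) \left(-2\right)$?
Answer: $- \frac{477}{3680} \approx -0.12962$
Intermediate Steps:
$K = \frac{16}{3}$ ($K = 4 + \frac{\left(-2\right) \left(-2\right)}{3} = 4 + \frac{1}{3} \cdot 4 = 4 + \frac{4}{3} = \frac{16}{3} \approx 5.3333$)
$n{\left(C,T \right)} = 119$ ($n{\left(C,T \right)} = \left(-7\right) \left(-17\right) = 119$)
$w{\left(v,N \right)} = - \frac{4}{9} - \frac{v}{3}$ ($w{\left(v,N \right)} = \frac{4}{3} - \frac{v + \frac{16}{3}}{3} = \frac{4}{3} - \frac{\frac{16}{3} + v}{3} = \frac{4}{3} - \left(\frac{16}{9} + \frac{v}{3}\right) = - \frac{4}{9} - \frac{v}{3}$)
$\frac{66 - n{\left(0,E{\left(-2 \right)} \right)}}{w{\left(-16,-2 \right)} - -404} = \frac{66 - 119}{\left(- \frac{4}{9} - - \frac{16}{3}\right) - -404} = \frac{66 - 119}{\left(- \frac{4}{9} + \frac{16}{3}\right) + 404} = - \frac{53}{\frac{44}{9} + 404} = - \frac{53}{\frac{3680}{9}} = \left(-53\right) \frac{9}{3680} = - \frac{477}{3680}$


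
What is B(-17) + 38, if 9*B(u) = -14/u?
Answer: 5828/153 ≈ 38.091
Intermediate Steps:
B(u) = -14/(9*u) (B(u) = (-14/u)/9 = -14/(9*u))
B(-17) + 38 = -14/9/(-17) + 38 = -14/9*(-1/17) + 38 = 14/153 + 38 = 5828/153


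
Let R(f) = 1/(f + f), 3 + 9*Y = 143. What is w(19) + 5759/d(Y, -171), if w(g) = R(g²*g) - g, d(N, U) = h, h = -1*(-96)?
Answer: 26990213/658464 ≈ 40.990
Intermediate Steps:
Y = 140/9 (Y = -⅓ + (⅑)*143 = -⅓ + 143/9 = 140/9 ≈ 15.556)
h = 96
d(N, U) = 96
R(f) = 1/(2*f)
w(g) = 1/(2*g³) - g (w(g) = 1/(2*((g²*g))) - g = 1/(2*(g³)) - g = 1/(2*g³) - g)
w(19) + 5759/d(Y, -171) = ((½)/19³ - 1*19) + 5759/96 = ((½)*(1/6859) - 19) + 5759*(1/96) = (1/13718 - 19) + 5759/96 = -260641/13718 + 5759/96 = 26990213/658464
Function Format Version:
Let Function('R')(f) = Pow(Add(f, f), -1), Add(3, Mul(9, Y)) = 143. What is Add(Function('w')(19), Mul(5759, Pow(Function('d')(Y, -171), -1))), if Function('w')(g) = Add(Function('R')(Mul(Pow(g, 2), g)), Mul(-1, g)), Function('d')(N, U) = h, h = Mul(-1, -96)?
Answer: Rational(26990213, 658464) ≈ 40.990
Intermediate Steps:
Y = Rational(140, 9) (Y = Add(Rational(-1, 3), Mul(Rational(1, 9), 143)) = Add(Rational(-1, 3), Rational(143, 9)) = Rational(140, 9) ≈ 15.556)
h = 96
Function('d')(N, U) = 96
Function('R')(f) = Mul(Rational(1, 2), Pow(f, -1)) (Function('R')(f) = Pow(Mul(2, f), -1) = Mul(Rational(1, 2), Pow(f, -1)))
Function('w')(g) = Add(Mul(Rational(1, 2), Pow(g, -3)), Mul(-1, g)) (Function('w')(g) = Add(Mul(Rational(1, 2), Pow(Mul(Pow(g, 2), g), -1)), Mul(-1, g)) = Add(Mul(Rational(1, 2), Pow(Pow(g, 3), -1)), Mul(-1, g)) = Add(Mul(Rational(1, 2), Pow(g, -3)), Mul(-1, g)))
Add(Function('w')(19), Mul(5759, Pow(Function('d')(Y, -171), -1))) = Add(Add(Mul(Rational(1, 2), Pow(19, -3)), Mul(-1, 19)), Mul(5759, Pow(96, -1))) = Add(Add(Mul(Rational(1, 2), Rational(1, 6859)), -19), Mul(5759, Rational(1, 96))) = Add(Add(Rational(1, 13718), -19), Rational(5759, 96)) = Add(Rational(-260641, 13718), Rational(5759, 96)) = Rational(26990213, 658464)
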